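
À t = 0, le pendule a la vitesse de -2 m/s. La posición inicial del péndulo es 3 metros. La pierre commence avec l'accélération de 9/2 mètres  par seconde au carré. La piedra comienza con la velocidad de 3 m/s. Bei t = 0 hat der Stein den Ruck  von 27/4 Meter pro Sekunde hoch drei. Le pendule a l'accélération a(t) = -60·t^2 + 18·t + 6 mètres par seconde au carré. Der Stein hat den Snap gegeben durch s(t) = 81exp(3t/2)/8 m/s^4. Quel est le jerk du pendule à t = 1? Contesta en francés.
Nous devons dériver notre équation de l'accélération a(t) = -60·t^2 + 18·t + 6 1 fois. En dérivant l'accélération, nous obtenons le jerk: j(t) = 18 - 120·t. En utilisant j(t) = 18 - 120·t et en substituant t = 1, nous trouvons j = -102.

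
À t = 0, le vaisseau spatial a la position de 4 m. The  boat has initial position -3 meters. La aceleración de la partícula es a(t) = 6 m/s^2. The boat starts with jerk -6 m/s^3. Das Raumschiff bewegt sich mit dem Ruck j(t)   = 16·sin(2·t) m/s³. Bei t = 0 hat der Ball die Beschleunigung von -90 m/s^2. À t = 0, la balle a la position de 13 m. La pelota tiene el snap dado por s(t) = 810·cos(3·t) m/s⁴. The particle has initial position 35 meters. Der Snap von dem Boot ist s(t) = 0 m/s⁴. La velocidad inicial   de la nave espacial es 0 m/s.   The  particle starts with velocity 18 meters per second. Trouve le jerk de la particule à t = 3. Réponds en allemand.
Wir müssen unsere Gleichung für die Beschleunigung a(t) = 6 1-mal ableiten. Durch Ableiten von der Beschleunigung erhalten wir den Ruck: j(t) = 0. Wir haben den Ruck j(t) = 0. Durch Einsetzen von t = 3: j(3) = 0.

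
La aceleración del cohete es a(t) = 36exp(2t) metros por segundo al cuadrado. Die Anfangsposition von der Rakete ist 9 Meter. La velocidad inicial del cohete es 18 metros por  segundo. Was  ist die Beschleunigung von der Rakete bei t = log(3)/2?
Wir haben die Beschleunigung a(t) = 36·exp(2·t). Durch Einsetzen von t = log(3)/2: a(log(3)/2) = 108.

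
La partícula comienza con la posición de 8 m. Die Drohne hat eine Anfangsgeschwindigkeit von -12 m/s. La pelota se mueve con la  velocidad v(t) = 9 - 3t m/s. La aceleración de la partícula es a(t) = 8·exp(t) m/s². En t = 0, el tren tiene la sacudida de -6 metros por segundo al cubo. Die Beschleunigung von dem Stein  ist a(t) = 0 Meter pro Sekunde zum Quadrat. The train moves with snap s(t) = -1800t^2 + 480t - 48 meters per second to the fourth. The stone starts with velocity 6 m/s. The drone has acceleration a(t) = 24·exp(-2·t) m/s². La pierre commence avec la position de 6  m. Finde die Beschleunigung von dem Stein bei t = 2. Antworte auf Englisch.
From the given acceleration equation a(t) = 0, we substitute t = 2 to get a = 0.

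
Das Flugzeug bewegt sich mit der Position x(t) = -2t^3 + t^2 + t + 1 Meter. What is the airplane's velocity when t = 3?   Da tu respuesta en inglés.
To solve this, we need to take 1 derivative of our position equation x(t) = -2·t^3 + t^2 + t + 1. The derivative of position gives velocity: v(t) = -6·t^2 + 2·t + 1. From the given velocity equation v(t) = -6·t^2 + 2·t + 1, we substitute t = 3 to get v = -47.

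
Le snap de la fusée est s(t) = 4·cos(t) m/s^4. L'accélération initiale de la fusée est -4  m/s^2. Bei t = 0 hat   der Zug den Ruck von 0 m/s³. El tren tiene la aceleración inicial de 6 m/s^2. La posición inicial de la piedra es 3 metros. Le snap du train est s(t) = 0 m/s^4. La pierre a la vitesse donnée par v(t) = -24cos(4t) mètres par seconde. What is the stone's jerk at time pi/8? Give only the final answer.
j(pi/8) = 0.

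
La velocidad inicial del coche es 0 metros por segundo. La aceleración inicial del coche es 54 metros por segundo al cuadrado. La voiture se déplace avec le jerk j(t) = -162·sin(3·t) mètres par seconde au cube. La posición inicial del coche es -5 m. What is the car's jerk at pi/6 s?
Using j(t) = -162·sin(3·t) and substituting t = pi/6, we find j = -162.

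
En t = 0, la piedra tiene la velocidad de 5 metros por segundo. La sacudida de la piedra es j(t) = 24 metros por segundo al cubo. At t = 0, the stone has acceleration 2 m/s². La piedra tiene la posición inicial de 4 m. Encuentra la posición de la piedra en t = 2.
Partiendo de la sacudida j(t) = 24, tomamos 3 integrales. La antiderivada de la sacudida, con a(0) = 2, da la aceleración: a(t) = 24·t + 2. La antiderivada de la aceleración es la velocidad. Usando v(0) = 5, obtenemos v(t) = 12·t^2 + 2·t + 5. La integral de la velocidad es la posición. Usando x(0) = 4, obtenemos x(t) = 4·t^3 + t^2 + 5·t + 4. Tenemos la posición x(t) = 4·t^3 + t^2 + 5·t + 4. Sustituyendo t = 2: x(2) = 50.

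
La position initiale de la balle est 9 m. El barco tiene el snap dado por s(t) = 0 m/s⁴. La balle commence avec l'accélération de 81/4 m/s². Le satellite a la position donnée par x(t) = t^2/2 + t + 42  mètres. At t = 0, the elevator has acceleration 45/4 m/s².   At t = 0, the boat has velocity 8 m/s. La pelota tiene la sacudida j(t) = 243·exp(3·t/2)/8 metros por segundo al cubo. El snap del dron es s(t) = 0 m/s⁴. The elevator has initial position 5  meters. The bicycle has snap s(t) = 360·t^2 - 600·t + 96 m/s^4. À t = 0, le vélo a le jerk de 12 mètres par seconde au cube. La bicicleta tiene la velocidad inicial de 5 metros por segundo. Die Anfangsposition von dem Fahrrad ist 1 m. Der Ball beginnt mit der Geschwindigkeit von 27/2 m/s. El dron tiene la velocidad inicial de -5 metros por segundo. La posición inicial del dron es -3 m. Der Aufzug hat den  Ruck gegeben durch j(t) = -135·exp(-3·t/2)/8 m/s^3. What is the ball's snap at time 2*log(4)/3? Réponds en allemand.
Um dies zu lösen, müssen wir 1 Ableitung unserer Gleichung für den Ruck j(t) = 243·exp(3·t/2)/8 nehmen. Durch Ableiten von dem Ruck erhalten wir den Snap: s(t) = 729·exp(3·t/2)/16. Aus der Gleichung für den Snap s(t) = 729·exp(3·t/2)/16, setzen wir t = 2*log(4)/3 ein und erhalten s = 729/4.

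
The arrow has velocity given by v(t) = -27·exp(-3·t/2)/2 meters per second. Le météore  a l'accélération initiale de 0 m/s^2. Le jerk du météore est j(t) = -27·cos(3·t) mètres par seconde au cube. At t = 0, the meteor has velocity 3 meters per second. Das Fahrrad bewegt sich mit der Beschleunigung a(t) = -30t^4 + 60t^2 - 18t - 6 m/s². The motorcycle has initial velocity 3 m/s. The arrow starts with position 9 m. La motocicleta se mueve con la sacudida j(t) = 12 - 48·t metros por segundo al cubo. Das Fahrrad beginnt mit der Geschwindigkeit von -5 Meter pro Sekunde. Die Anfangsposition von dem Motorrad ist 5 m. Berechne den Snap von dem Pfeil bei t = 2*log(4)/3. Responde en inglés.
To solve this, we need to take 3 derivatives of our velocity equation v(t) = -27·exp(-3·t/2)/2. Differentiating velocity, we get acceleration: a(t) = 81·exp(-3·t/2)/4. Differentiating acceleration, we get jerk: j(t) = -243·exp(-3·t/2)/8. Differentiating jerk, we get snap: s(t) = 729·exp(-3·t/2)/16. Using s(t) = 729·exp(-3·t/2)/16 and substituting t = 2*log(4)/3, we find s = 729/64.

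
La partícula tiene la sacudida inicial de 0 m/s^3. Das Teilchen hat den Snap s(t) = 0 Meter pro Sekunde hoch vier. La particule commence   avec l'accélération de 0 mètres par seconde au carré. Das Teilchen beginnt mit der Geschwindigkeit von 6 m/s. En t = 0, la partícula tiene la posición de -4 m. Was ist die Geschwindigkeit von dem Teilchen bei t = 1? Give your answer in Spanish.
Necesitamos integrar nuestra ecuación del snap s(t) = 0 3 veces. La antiderivada del snap, con j(0) = 0, da la sacudida: j(t) = 0. La antiderivada de la sacudida es la aceleración. Usando a(0) = 0, obtenemos a(t) = 0. Integrando la aceleración y usando la condición inicial v(0) = 6, obtenemos v(t) = 6. Usando v(t) = 6 y sustituyendo t = 1, encontramos v = 6.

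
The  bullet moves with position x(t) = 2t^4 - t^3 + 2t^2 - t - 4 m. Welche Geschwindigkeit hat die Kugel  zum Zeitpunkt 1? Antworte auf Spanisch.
Para resolver esto, necesitamos tomar 1 derivada de nuestra ecuación de la posición x(t) = 2·t^4 - t^3 + 2·t^2 - t - 4. La derivada de la posición da la velocidad: v(t) = 8·t^3 - 3·t^2 + 4·t - 1. Tenemos la velocidad v(t) = 8·t^3 - 3·t^2 + 4·t - 1. Sustituyendo t = 1: v(1) = 8.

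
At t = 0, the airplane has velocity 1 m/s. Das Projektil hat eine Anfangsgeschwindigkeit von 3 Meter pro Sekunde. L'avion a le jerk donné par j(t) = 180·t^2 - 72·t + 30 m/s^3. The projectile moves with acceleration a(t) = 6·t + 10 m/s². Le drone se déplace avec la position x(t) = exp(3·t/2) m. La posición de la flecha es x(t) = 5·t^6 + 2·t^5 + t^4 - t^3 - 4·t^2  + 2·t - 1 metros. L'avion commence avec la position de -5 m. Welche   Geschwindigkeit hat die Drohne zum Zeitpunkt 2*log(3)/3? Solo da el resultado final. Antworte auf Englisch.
At t = 2*log(3)/3, v = 9/2.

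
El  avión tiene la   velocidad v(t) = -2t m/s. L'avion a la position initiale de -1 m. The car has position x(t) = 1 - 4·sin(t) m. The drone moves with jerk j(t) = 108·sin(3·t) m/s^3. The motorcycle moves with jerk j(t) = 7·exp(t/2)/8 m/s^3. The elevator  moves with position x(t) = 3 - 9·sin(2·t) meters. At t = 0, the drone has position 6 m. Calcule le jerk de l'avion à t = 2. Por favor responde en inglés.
We must differentiate our velocity equation v(t) = -2·t 2 times. Differentiating velocity, we get acceleration: a(t) = -2. Differentiating acceleration, we get jerk: j(t) = 0. Using j(t) = 0 and substituting t = 2, we find j = 0.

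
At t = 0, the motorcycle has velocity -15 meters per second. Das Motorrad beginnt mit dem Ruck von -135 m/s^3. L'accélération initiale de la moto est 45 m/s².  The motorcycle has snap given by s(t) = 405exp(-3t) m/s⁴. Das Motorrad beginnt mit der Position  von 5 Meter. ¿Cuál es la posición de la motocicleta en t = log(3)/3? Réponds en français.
En partant du snap s(t) = 405·exp(-3·t), nous prenons 4 intégrales. L'intégrale du snap est le jerk. En utilisant j(0) = -135, nous obtenons j(t) = -135·exp(-3·t). L'intégrale du jerk est l'accélération. En utilisant a(0) = 45, nous obtenons a(t) = 45·exp(-3·t). L'intégrale de l'accélération, avec v(0) = -15, donne la vitesse: v(t) = -15·exp(-3·t). En intégrant la vitesse et en utilisant la condition initiale x(0) = 5, nous obtenons x(t) = 5·exp(-3·t). De l'équation de la position x(t) = 5·exp(-3·t), nous substituons t = log(3)/3 pour obtenir x = 5/3.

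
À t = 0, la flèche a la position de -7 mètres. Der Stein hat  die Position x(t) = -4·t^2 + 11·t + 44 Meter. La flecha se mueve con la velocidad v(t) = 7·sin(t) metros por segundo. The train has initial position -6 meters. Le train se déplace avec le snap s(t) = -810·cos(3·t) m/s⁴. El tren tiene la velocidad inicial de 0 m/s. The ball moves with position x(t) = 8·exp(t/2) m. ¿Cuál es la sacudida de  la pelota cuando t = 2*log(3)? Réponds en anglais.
We must differentiate our position equation x(t) = 8·exp(t/2) 3 times. The derivative of position gives velocity: v(t) = 4·exp(t/2). The derivative of velocity gives acceleration: a(t) = 2·exp(t/2). Differentiating acceleration, we get jerk: j(t) = exp(t/2). Using j(t) = exp(t/2) and substituting t = 2*log(3), we find j = 3.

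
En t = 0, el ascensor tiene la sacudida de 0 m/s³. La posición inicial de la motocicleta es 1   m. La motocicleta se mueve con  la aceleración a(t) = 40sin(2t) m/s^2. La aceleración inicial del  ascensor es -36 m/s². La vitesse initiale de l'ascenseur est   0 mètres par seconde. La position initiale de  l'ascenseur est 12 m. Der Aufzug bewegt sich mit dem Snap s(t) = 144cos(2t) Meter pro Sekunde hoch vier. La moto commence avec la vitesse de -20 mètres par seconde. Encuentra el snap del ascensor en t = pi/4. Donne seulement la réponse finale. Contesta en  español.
En t = pi/4, s = 0.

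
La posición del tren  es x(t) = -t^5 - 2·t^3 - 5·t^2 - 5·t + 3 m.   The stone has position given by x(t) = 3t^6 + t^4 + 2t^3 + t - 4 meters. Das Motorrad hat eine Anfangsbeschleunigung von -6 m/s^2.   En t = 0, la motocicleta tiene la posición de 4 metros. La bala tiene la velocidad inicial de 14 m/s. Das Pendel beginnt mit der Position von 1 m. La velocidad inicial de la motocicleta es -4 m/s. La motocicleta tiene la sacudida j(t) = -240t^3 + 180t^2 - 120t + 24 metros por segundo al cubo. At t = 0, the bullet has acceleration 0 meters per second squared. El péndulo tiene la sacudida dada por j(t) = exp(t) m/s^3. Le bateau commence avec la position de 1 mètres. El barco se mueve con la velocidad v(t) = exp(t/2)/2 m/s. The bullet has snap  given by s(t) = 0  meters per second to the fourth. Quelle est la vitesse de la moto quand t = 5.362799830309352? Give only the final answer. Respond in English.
At t = 5.362799830309352, v = -43596.8468177468.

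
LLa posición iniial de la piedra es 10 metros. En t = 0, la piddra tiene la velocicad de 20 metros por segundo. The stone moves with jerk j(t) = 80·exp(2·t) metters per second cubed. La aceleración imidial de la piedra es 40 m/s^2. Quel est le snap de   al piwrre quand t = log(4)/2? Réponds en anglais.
Starting from jerk j(t) = 80·exp(2·t), we take 1 derivative. The derivative of jerk gives snap: s(t) = 160·exp(2·t). Using s(t) = 160·exp(2·t) and substituting t = log(4)/2, we find s = 640.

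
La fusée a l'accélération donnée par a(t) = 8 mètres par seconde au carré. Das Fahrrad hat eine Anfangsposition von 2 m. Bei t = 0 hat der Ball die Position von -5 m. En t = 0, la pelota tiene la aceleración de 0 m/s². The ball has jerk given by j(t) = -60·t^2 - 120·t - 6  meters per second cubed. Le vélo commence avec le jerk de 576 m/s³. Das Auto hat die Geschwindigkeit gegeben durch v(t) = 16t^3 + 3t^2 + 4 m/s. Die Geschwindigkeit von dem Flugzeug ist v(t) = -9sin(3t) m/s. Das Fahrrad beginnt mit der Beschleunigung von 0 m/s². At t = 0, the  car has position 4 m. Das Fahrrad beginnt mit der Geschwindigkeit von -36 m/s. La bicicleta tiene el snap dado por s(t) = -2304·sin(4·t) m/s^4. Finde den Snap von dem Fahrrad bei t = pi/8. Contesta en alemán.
Wir haben den Snap s(t) = -2304·sin(4·t). Durch Einsetzen von t = pi/8: s(pi/8) = -2304.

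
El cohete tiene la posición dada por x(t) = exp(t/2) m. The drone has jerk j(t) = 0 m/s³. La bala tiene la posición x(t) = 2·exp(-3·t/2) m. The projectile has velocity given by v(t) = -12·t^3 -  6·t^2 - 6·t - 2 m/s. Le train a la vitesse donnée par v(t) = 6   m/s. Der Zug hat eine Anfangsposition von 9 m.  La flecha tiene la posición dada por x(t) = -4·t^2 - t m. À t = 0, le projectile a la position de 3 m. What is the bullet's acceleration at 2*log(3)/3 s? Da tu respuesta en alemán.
Ausgehend von der Position x(t) = 2·exp(-3·t/2), nehmen wir 2 Ableitungen. Durch Ableiten von der Position erhalten wir die Geschwindigkeit: v(t) = -3·exp(-3·t/2). Mit d/dt von v(t) finden wir a(t) = 9·exp(-3·t/2)/2. Mit a(t) = 9·exp(-3·t/2)/2 und Einsetzen von t = 2*log(3)/3, finden wir a = 3/2.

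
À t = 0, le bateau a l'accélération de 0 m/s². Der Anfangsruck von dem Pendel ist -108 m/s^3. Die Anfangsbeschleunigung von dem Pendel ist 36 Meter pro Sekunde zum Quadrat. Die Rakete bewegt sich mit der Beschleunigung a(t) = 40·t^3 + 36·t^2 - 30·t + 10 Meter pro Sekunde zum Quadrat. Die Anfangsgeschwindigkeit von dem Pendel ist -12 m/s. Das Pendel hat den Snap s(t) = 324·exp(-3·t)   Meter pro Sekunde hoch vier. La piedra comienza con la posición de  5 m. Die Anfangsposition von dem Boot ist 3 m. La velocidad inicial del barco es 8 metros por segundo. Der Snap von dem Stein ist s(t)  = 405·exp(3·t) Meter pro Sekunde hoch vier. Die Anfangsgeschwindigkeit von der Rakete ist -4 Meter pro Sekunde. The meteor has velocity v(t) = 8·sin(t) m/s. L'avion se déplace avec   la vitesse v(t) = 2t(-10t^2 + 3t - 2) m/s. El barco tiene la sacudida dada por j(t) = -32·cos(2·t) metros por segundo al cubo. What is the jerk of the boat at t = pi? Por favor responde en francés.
En utilisant j(t) = -32·cos(2·t) et en substituant t = pi, nous trouvons j = -32.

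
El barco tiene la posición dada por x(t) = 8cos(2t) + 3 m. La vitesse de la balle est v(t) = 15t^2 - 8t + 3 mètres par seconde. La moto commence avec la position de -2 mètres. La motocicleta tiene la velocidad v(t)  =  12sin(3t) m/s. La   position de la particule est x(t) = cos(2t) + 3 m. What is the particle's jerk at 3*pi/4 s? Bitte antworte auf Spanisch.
Partiendo de la posición x(t) = cos(2·t) + 3, tomamos 3 derivadas. La derivada de la posición da la velocidad: v(t) = -2·sin(2·t). La derivada de la velocidad da la aceleración: a(t) = -4·cos(2·t). Derivando la aceleración, obtenemos la sacudida: j(t) = 8·sin(2·t). De la ecuación de la sacudida j(t) = 8·sin(2·t), sustituimos t = 3*pi/4 para obtener j = -8.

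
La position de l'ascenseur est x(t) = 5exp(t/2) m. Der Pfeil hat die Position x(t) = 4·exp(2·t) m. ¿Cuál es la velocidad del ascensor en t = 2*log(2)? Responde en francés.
En partant de la position x(t) = 5·exp(t/2), nous prenons 1 dérivée. En prenant d/dt de x(t), nous trouvons v(t) = 5·exp(t/2)/2. En utilisant v(t) = 5·exp(t/2)/2 et en substituant t = 2*log(2), nous trouvons v = 5.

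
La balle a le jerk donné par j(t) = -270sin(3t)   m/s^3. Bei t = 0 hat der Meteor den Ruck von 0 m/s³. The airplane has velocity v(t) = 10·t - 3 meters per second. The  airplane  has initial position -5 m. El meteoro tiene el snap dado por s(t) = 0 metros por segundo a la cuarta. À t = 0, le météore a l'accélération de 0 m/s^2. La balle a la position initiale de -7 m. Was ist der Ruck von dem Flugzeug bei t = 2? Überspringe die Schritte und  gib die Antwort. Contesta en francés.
j(2) = 0.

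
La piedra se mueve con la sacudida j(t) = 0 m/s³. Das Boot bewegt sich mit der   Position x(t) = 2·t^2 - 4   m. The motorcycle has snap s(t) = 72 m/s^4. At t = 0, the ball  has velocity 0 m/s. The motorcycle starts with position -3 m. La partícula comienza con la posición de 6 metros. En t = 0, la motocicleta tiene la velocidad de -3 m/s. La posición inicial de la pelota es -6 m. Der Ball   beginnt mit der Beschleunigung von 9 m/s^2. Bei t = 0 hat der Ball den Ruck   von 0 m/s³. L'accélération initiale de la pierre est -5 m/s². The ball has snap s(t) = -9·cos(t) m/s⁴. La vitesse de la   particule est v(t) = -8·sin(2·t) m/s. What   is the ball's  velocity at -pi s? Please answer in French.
Nous devons intégrer notre équation du snap s(t) = -9·cos(t) 3 fois. L'intégrale du snap est le jerk. En utilisant j(0) = 0, nous obtenons j(t) = -9·sin(t). En intégrant le jerk et en utilisant la condition initiale a(0) = 9, nous obtenons a(t) = 9·cos(t). En prenant ∫a(t)dt et en appliquant v(0) = 0, nous trouvons v(t) = 9·sin(t). En utilisant v(t) = 9·sin(t) et en substituant t = -pi, nous trouvons v = 0.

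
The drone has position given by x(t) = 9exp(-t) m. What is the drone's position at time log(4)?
Using x(t) = 9·exp(-t) and substituting t = log(4), we find x = 9/4.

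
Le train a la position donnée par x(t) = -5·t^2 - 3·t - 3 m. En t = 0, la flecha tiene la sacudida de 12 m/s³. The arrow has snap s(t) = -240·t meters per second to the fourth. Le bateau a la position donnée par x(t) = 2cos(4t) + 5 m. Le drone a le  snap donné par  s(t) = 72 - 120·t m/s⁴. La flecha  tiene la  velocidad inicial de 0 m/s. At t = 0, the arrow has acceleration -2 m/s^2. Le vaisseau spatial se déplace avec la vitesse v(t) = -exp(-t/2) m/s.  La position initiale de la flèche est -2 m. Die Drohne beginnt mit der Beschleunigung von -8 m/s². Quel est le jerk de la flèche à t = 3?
Pour résoudre ceci, nous devons prendre 1 intégrale de notre équation du snap s(t) = -240·t. La primitive du snap est le jerk. En utilisant j(0) = 12, nous obtenons j(t) = 12 - 120·t^2. De l'équation du jerk j(t) = 12 - 120·t^2, nous substituons t = 3 pour obtenir j = -1068.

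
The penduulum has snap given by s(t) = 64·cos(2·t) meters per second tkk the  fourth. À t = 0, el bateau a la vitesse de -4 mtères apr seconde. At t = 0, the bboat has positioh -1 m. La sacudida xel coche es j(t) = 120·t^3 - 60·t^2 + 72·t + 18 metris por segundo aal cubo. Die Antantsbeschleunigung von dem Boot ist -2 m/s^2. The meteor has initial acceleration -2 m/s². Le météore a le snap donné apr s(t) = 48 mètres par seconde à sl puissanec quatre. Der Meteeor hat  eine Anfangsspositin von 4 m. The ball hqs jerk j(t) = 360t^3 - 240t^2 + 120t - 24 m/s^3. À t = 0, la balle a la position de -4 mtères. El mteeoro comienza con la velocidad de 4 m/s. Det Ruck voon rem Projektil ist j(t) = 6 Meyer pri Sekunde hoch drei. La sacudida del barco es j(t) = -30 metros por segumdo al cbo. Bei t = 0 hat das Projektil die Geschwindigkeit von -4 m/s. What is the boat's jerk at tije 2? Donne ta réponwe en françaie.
Nous avons le jerk j(t) = -30. En substituant t = 2: j(2) = -30.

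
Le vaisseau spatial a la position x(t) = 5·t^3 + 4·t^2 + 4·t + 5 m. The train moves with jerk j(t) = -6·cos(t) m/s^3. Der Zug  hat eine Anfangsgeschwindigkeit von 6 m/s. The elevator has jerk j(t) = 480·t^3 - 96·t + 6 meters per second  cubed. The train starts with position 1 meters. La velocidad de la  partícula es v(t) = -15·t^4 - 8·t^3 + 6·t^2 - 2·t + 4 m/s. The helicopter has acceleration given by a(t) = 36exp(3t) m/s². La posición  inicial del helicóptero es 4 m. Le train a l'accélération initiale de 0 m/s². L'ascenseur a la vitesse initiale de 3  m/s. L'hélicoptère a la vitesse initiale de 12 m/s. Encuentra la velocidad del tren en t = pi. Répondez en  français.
Nous devons trouver l'intégrale de notre équation du jerk j(t) = -6·cos(t) 2 fois. En intégrant le jerk et en utilisant la condition initiale a(0) = 0, nous obtenons a(t) = -6·sin(t). L'intégrale de l'accélération, avec v(0) = 6, donne la vitesse: v(t) = 6·cos(t). Nous avons la vitesse v(t) = 6·cos(t). En substituant t = pi: v(pi) = -6.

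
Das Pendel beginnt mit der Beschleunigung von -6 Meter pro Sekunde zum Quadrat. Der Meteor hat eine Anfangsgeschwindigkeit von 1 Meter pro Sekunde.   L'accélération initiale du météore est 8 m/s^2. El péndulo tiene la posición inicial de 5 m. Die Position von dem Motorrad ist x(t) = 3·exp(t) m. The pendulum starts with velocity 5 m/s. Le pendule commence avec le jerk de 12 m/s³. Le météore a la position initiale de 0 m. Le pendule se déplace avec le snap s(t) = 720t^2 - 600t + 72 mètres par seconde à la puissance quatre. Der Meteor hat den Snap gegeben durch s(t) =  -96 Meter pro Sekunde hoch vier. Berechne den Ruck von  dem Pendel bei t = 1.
Wir müssen unsere Gleichung für den Snap s(t) = 720·t^2 - 600·t + 72 1-mal integrieren. Das Integral von dem Snap ist der Ruck. Mit j(0) = 12 erhalten wir j(t) = 240·t^3 - 300·t^2 + 72·t + 12. Aus der Gleichung für den Ruck j(t) = 240·t^3 - 300·t^2 + 72·t + 12, setzen wir t = 1 ein und erhalten j = 24.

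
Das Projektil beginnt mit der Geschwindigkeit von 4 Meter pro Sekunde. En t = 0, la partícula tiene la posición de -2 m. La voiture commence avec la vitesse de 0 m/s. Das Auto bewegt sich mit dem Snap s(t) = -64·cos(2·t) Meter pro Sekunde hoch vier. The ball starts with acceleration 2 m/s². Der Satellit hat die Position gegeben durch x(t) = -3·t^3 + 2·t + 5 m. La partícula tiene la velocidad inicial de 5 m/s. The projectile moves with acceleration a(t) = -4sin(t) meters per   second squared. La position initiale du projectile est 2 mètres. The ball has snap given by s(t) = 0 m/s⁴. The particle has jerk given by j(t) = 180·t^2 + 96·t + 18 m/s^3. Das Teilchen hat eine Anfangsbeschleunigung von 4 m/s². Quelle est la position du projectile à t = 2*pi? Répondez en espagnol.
Necesitamos integrar nuestra ecuación de la aceleración a(t) = -4·sin(t) 2 veces. La antiderivada de la aceleración es la velocidad. Usando v(0) = 4, obtenemos v(t) = 4·cos(t). La integral de la velocidad, con x(0) = 2, da la posición: x(t) = 4·sin(t) + 2. Usando x(t) = 4·sin(t) + 2 y sustituyendo t = 2*pi, encontramos x = 2.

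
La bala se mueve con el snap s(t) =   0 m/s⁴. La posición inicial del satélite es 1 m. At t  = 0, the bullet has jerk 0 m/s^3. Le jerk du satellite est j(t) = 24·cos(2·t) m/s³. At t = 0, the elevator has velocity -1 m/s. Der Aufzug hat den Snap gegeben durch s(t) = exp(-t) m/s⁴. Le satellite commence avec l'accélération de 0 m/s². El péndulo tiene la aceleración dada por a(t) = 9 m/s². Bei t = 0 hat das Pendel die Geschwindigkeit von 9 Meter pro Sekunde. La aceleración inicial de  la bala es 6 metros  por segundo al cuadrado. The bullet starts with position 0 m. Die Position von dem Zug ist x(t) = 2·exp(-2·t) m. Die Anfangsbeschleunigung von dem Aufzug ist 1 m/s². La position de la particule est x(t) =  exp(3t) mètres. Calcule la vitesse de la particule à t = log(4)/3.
Nous devons dériver notre équation de la position x(t) = exp(3·t) 1 fois. En prenant d/dt de x(t), nous trouvons v(t) = 3·exp(3·t). En utilisant v(t) = 3·exp(3·t) et en substituant t = log(4)/3, nous trouvons v = 12.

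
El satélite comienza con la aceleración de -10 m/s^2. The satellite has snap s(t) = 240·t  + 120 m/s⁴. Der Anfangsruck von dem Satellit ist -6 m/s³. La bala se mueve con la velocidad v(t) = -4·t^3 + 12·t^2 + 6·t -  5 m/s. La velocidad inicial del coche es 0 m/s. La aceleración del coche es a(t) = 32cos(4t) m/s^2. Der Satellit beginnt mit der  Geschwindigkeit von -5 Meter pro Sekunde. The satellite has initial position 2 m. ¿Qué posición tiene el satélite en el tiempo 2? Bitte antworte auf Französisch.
Pour résoudre ceci, nous devons prendre 4 intégrales de notre équation du snap s(t) = 240·t + 120. En prenant ∫s(t)dt et en appliquant j(0) = -6, nous trouvons j(t) = 120·t^2 + 120·t - 6. La primitive du jerk, avec a(0) = -10, donne l'accélération: a(t) = 40·t^3 + 60·t^2 - 6·t - 10. En prenant ∫a(t)dt et en appliquant v(0) = -5, nous trouvons v(t) = 10·t^4 + 20·t^3 - 3·t^2 - 10·t - 5. L'intégrale de la vitesse, avec x(0) = 2, donne la position: x(t) = 2·t^5 + 5·t^4 - t^3 - 5·t^2 - 5·t + 2. De l'équation de la position x(t) = 2·t^5 + 5·t^4 - t^3 - 5·t^2 - 5·t + 2, nous substituons t = 2 pour obtenir x = 108.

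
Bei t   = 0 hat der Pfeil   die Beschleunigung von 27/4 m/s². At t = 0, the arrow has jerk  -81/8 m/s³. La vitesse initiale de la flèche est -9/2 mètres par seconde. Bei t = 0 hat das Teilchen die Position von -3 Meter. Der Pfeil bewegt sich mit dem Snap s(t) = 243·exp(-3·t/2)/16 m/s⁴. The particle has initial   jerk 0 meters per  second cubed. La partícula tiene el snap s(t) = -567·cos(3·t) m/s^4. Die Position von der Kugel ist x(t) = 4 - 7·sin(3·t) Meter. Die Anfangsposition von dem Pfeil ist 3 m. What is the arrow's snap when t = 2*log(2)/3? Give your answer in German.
Wir haben den Snap s(t) = 243·exp(-3·t/2)/16. Durch Einsetzen von t = 2*log(2)/3: s(2*log(2)/3) = 243/32.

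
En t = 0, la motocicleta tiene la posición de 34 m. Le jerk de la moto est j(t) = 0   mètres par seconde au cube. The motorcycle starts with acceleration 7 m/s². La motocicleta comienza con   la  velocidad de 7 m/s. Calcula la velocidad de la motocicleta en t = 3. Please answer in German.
Ausgehend von dem Ruck j(t) = 0, nehmen wir 2 Stammfunktionen. Durch Integration von dem Ruck und Verwendung der Anfangsbedingung a(0) = 7, erhalten wir a(t) = 7. Die Stammfunktion von der Beschleunigung ist die Geschwindigkeit. Mit v(0) = 7 erhalten wir v(t) = 7·t + 7. Mit v(t) = 7·t + 7 und Einsetzen von t = 3, finden wir v = 28.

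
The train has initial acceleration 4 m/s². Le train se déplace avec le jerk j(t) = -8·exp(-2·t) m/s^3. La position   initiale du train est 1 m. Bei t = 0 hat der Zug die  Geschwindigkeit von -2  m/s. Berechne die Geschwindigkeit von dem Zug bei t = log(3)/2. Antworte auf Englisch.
We need to integrate our jerk equation j(t) = -8·exp(-2·t) 2 times. The antiderivative of jerk is acceleration. Using a(0) = 4, we get a(t) = 4·exp(-2·t). The antiderivative of acceleration, with v(0) = -2, gives velocity: v(t) = -2·exp(-2·t). We have velocity v(t) = -2·exp(-2·t). Substituting t = log(3)/2: v(log(3)/2) = -2/3.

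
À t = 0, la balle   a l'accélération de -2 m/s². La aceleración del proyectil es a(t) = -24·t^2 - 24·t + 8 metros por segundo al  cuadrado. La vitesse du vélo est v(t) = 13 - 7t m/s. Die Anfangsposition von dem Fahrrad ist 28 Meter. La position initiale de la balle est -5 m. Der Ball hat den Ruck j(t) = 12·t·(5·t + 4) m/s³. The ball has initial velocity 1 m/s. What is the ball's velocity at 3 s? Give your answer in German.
Um dies zu lösen, müssen wir 2 Integrale unserer Gleichung für den Ruck j(t) = 12·t·(5·t + 4) finden. Die Stammfunktion von dem Ruck, mit a(0) = -2, ergibt die Beschleunigung: a(t) = 20·t^3 + 24·t^2 - 2. Das Integral von der Beschleunigung, mit v(0) = 1, ergibt die Geschwindigkeit: v(t) = 5·t^4 + 8·t^3 - 2·t + 1. Wir haben die Geschwindigkeit v(t) = 5·t^4 + 8·t^3 - 2·t + 1. Durch Einsetzen von t = 3: v(3) = 616.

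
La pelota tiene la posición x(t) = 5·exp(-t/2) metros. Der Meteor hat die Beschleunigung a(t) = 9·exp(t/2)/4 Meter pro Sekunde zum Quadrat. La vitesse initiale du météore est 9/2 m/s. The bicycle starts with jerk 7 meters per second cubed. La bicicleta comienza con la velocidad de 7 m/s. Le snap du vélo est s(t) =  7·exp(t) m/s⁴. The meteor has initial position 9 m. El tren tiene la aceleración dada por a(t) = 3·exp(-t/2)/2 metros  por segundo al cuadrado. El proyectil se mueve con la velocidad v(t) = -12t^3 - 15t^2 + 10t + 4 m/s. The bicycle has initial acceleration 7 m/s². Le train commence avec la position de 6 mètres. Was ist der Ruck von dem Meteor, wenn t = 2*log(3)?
Um dies zu lösen, müssen wir 1 Ableitung unserer Gleichung für die Beschleunigung a(t) = 9·exp(t/2)/4 nehmen. Durch Ableiten von der Beschleunigung erhalten wir den Ruck: j(t) = 9·exp(t/2)/8. Wir haben den Ruck j(t) = 9·exp(t/2)/8. Durch Einsetzen von t = 2*log(3): j(2*log(3)) = 27/8.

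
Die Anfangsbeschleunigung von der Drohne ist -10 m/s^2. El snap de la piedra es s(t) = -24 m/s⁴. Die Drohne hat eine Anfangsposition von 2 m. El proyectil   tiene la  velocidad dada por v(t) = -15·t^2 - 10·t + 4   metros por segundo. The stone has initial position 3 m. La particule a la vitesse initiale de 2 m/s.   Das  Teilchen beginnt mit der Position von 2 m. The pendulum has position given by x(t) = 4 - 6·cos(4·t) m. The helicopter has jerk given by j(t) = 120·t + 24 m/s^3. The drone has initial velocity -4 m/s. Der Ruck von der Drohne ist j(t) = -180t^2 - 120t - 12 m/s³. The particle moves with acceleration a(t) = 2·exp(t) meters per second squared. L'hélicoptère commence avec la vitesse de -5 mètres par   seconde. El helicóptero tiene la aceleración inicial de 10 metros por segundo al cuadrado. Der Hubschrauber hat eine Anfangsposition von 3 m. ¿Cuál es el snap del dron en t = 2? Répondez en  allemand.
Um dies zu lösen, müssen wir 1 Ableitung unserer Gleichung für den Ruck j(t) = -180·t^2 - 120·t - 12 nehmen. Mit d/dt von j(t) finden wir s(t) = -360·t - 120. Mit s(t) = -360·t - 120 und Einsetzen von t = 2, finden wir s = -840.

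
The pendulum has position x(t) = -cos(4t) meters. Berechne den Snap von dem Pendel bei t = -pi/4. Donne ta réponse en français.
En partant de la position x(t) = -cos(4·t), nous prenons 4 dérivées. En prenant d/dt de x(t), nous trouvons v(t) = 4·sin(4·t). En prenant d/dt de v(t), nous trouvons a(t) = 16·cos(4·t). En dérivant l'accélération, nous obtenons le jerk: j(t) = -64·sin(4·t). En prenant d/dt de j(t), nous trouvons s(t) = -256·cos(4·t). Nous avons le snap s(t) = -256·cos(4·t). En substituant t = -pi/4: s(-pi/4) = 256.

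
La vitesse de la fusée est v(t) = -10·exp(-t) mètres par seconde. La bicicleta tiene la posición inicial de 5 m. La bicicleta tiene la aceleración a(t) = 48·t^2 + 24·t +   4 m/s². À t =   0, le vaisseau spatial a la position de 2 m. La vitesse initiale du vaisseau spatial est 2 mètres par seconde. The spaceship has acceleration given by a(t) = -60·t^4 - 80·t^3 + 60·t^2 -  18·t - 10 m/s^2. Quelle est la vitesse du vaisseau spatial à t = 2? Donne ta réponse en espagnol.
Necesitamos integrar nuestra ecuación de la aceleración a(t) = -60·t^4 - 80·t^3 + 60·t^2 - 18·t - 10 1 vez. La antiderivada de la aceleración es la velocidad. Usando v(0) = 2, obtenemos v(t) = -12·t^5 - 20·t^4 + 20·t^3 - 9·t^2 - 10·t + 2. Tenemos la velocidad v(t) = -12·t^5 - 20·t^4 + 20·t^3 - 9·t^2 - 10·t + 2. Sustituyendo t = 2: v(2) = -598.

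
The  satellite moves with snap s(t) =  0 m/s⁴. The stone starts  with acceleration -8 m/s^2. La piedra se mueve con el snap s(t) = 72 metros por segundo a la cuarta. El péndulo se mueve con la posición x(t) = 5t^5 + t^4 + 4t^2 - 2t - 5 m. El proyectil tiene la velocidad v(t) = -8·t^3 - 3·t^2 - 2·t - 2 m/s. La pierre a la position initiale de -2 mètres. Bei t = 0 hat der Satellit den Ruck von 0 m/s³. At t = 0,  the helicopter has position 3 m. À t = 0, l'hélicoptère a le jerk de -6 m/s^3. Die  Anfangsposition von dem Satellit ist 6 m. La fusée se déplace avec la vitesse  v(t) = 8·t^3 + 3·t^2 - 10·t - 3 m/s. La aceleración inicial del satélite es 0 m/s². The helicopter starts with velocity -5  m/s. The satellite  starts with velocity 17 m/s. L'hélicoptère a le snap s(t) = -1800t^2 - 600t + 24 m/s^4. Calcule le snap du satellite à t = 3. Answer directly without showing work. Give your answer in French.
La réponse est 0.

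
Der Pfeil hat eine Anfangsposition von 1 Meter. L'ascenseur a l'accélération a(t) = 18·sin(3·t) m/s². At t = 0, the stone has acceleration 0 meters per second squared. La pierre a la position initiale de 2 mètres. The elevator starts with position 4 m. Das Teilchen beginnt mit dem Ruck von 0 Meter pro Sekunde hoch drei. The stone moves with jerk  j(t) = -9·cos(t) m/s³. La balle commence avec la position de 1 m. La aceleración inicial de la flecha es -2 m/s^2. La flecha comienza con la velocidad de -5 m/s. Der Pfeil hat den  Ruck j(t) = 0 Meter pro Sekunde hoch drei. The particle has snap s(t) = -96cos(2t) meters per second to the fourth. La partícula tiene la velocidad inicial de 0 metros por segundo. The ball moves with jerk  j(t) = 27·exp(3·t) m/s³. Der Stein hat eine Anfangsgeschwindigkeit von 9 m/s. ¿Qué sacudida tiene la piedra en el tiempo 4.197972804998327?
De la ecuación de la sacudida j(t) = -9·cos(t), sustituimos t = 4.197972804998327 para obtener j = 4.42824000130878.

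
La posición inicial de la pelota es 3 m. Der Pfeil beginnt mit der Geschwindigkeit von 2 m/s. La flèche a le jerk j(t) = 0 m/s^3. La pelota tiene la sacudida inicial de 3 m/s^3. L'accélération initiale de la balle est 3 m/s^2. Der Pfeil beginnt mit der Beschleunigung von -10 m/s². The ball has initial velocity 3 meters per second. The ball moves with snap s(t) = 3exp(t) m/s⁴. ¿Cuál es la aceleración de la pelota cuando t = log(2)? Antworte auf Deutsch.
Ausgehend von dem Snap s(t) = 3·exp(t), nehmen wir 2 Integrale. Die Stammfunktion von dem Snap ist der Ruck. Mit j(0) = 3 erhalten wir j(t) = 3·exp(t). Das Integral von dem Ruck ist die Beschleunigung. Mit a(0) = 3 erhalten wir a(t) = 3·exp(t). Wir haben die Beschleunigung a(t) = 3·exp(t). Durch Einsetzen von t = log(2): a(log(2)) = 6.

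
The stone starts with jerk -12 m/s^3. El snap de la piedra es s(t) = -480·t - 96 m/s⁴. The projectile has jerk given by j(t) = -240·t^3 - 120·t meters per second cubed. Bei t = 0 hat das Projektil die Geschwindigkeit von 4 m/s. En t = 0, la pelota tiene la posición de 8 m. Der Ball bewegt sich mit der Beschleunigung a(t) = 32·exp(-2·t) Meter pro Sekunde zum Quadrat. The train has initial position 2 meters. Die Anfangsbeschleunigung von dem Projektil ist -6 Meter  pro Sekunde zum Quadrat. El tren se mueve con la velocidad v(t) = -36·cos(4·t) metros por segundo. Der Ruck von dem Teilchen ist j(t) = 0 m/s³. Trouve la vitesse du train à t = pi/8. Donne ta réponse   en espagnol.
Usando v(t) = -36·cos(4·t) y sustituyendo t = pi/8, encontramos v = 0.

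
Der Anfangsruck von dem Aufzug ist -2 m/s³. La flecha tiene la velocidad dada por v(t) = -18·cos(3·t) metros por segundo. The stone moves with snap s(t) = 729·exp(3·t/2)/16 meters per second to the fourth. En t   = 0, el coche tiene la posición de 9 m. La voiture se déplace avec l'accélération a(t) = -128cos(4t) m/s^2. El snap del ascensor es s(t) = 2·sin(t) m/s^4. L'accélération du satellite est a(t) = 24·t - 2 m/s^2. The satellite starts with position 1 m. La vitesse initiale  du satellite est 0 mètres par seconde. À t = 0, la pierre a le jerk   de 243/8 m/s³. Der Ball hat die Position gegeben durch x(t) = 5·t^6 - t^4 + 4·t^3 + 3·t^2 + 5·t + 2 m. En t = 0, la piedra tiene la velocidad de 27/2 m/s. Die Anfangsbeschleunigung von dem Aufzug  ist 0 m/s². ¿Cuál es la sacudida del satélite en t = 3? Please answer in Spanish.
Debemos derivar nuestra ecuación de la aceleración a(t) = 24·t - 2 1 vez. Tomando d/dt de a(t), encontramos j(t) = 24. Usando j(t) = 24 y sustituyendo t = 3, encontramos j = 24.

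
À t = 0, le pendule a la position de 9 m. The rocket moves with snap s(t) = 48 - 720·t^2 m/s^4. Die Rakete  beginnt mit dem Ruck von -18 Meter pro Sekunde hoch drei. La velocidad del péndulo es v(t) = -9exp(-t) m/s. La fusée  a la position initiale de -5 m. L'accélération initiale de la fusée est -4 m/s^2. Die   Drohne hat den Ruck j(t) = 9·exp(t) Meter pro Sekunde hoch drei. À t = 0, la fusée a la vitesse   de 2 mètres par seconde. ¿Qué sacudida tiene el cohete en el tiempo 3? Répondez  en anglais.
To find the answer, we compute 1 integral of s(t) = 48 - 720·t^2. The integral of snap, with j(0) = -18, gives jerk: j(t) = -240·t^3 + 48·t - 18. We have jerk j(t) = -240·t^3 + 48·t - 18. Substituting t = 3: j(3) = -6354.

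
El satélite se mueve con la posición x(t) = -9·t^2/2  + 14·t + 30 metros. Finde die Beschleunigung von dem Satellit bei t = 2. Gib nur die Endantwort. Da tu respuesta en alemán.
Die Antwort ist -9.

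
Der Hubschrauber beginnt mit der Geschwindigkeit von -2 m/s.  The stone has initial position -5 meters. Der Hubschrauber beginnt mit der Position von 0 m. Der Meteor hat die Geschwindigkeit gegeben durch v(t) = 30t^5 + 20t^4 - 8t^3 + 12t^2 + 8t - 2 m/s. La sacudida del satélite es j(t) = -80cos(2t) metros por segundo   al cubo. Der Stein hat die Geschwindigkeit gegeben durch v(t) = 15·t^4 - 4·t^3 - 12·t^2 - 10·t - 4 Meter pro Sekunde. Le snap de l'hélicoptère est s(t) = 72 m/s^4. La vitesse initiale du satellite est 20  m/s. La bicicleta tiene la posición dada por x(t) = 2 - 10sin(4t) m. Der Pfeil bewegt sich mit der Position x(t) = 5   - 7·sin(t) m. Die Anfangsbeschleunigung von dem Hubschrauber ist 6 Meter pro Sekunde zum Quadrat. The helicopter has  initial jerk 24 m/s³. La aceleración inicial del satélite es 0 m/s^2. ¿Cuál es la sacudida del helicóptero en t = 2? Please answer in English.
We need to integrate our snap equation s(t) = 72 1 time. Finding the integral of s(t) and using j(0) = 24: j(t) = 72·t + 24. Using j(t) = 72·t + 24 and substituting t = 2, we find j = 168.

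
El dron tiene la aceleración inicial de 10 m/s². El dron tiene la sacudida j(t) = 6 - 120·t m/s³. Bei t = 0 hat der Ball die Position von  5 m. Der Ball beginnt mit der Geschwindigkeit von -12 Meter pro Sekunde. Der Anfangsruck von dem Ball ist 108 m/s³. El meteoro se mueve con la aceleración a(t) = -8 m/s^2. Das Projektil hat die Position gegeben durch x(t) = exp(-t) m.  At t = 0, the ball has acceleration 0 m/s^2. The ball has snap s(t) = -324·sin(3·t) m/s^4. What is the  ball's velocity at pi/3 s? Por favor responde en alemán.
Wir müssen unsere Gleichung für den Snap s(t) = -324·sin(3·t) 3-mal integrieren. Die Stammfunktion von dem Snap, mit j(0) = 108, ergibt den Ruck: j(t) = 108·cos(3·t). Durch Integration von dem Ruck und Verwendung der Anfangsbedingung a(0) = 0, erhalten wir a(t) = 36·sin(3·t). Die Stammfunktion von der Beschleunigung, mit v(0) = -12, ergibt die Geschwindigkeit: v(t) = -12·cos(3·t). Wir haben die Geschwindigkeit v(t) = -12·cos(3·t). Durch Einsetzen von t = pi/3: v(pi/3) = 12.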